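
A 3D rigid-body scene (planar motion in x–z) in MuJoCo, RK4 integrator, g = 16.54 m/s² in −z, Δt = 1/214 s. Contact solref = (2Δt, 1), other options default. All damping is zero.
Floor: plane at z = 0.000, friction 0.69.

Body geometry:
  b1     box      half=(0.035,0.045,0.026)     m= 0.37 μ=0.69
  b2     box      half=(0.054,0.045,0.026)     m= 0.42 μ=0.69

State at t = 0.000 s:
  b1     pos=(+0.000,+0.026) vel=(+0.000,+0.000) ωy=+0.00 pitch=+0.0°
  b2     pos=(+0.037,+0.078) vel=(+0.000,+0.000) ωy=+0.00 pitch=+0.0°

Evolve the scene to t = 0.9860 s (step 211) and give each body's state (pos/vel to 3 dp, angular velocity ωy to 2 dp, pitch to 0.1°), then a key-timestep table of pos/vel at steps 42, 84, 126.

State at t = 0.9860 s:
  b1     pos=(+0.000,+0.026) vel=(+0.000,+0.000) ωy=+0.00 pitch=+0.0°
  b2     pos=(+0.170,+0.026) vel=(+0.000,+0.000) ωy=+0.00 pitch=+180.0°

Key-timestep trajectory:
   step    t(s)  b1.x    b1.z    b1.vx   b1.vz   b2.x    b2.z    b2.vx   b2.vz 
     42  0.1963   +0.000  +0.026  +0.000  +0.000   +0.053  +0.071  +0.221  -0.201
     84  0.3925   +0.000  +0.026  +0.000  +0.000   +0.108  +0.060  +0.106  +0.010
    126  0.5888   +0.000  +0.026  +0.000  +0.000   +0.127  +0.058  +0.198  -0.043


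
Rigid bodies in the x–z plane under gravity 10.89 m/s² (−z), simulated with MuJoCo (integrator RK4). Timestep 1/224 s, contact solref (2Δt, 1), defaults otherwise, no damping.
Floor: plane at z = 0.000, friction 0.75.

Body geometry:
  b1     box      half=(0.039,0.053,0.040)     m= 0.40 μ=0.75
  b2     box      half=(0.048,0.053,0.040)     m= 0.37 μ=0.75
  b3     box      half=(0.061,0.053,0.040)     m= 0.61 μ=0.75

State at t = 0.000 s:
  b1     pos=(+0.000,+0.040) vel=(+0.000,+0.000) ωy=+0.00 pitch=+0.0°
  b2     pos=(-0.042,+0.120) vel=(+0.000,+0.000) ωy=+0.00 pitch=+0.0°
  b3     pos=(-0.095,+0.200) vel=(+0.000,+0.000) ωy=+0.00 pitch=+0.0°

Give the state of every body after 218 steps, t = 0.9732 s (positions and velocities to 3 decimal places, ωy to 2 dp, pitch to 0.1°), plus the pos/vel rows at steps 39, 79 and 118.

State at t = 0.9732 s:
  b1     pos=(+0.000,+0.040) vel=(+0.000,+0.000) ωy=+0.00 pitch=+0.0°
  b2     pos=(-0.089,+0.048) vel=(+0.000,+0.000) ωy=+0.00 pitch=-90.0°
  b3     pos=(-0.327,+0.040) vel=(+0.000,+0.000) ωy=+0.00 pitch=+180.0°

Key-timestep trajectory:
   step    t(s)  b1.x    b1.z    b1.vx   b1.vz   b2.x    b2.z    b2.vx   b2.vz   b3.x    b3.z    b3.vx   b3.vz 
     39  0.1741   +0.000  +0.040  +0.001  +0.000   -0.062  +0.113  -0.245  -0.164   -0.149  +0.154  -0.552  -0.780
     79  0.3527   +0.000  +0.040  +0.000  +0.000   -0.089  +0.048  +0.001  +0.002   -0.244  +0.070  -0.293  +0.097
    118  0.5268   +0.000  +0.040  +0.000  +0.000   -0.089  +0.048  +0.000  +0.000   -0.287  +0.070  -0.307  -0.091


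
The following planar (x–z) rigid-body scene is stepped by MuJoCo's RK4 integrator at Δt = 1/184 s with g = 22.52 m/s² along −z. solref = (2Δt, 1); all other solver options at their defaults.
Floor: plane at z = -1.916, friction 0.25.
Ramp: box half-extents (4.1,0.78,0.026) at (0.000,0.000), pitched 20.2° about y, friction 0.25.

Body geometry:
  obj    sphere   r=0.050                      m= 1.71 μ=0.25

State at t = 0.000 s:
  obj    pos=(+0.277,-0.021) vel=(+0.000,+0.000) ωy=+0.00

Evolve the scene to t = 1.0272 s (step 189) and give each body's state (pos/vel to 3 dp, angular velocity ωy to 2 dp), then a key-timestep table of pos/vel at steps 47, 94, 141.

State at t = 1.0272 s:
  obj    pos=(+3.027,-1.033) vel=(+5.354,-1.970) ωy=+114.09

Key-timestep trajectory:
   step    t(s)  obj.x    obj.z    obj.vx   obj.vz 
     47  0.2554   +0.447  -0.084  +1.332  -0.490
     94  0.5109   +0.957  -0.271  +2.663  -0.980
    141  0.7663   +1.808  -0.584  +3.995  -1.470


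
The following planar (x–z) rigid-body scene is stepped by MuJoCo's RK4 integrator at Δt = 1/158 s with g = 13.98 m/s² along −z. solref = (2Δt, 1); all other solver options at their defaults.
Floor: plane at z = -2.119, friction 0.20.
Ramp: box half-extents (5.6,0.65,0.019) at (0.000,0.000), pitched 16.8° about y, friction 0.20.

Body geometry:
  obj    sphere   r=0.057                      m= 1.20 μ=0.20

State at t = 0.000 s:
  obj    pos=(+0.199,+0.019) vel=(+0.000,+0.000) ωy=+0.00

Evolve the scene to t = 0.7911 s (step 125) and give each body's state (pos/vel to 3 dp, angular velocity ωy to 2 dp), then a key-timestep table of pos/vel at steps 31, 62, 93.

State at t = 0.7911 s:
  obj    pos=(+1.064,-0.242) vel=(+2.186,-0.660) ωy=+40.05

Key-timestep trajectory:
   step    t(s)  obj.x    obj.z    obj.vx   obj.vz 
     31  0.1962   +0.252  +0.003  +0.542  -0.164
     62  0.3924   +0.412  -0.045  +1.084  -0.327
     93  0.5886   +0.678  -0.125  +1.626  -0.491


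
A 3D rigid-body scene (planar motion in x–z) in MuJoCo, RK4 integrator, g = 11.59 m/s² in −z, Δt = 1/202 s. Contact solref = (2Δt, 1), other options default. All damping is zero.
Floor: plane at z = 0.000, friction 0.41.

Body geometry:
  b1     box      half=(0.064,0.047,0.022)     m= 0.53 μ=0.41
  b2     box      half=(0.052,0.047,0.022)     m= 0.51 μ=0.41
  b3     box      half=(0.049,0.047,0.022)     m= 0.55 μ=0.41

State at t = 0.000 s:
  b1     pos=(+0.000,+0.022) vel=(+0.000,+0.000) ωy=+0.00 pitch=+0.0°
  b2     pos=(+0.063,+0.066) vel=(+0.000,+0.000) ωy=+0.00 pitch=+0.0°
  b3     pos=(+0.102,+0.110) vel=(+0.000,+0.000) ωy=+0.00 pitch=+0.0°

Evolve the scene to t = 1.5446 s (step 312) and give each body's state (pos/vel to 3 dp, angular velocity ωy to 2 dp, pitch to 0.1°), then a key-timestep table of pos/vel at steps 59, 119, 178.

State at t = 1.5446 s:
  b1     pos=(+0.000,+0.022) vel=(+0.000,+0.000) ωy=+0.00 pitch=+0.0°
  b2     pos=(+0.116,+0.052) vel=(+0.000,+0.000) ωy=+0.00 pitch=+90.0°
  b3     pos=(+0.180,+0.049) vel=(+0.000,+0.000) ωy=+0.00 pitch=+90.0°

Key-timestep trajectory:
   step    t(s)  b1.x    b1.z    b1.vx   b1.vz   b2.x    b2.z    b2.vx   b2.vz   b3.x    b3.z    b3.vx   b3.vz 
     59  0.2921   +0.000  +0.022  +0.000  +0.000   +0.110  +0.054  +0.235  -0.075   +0.164  +0.053  +0.189  -0.021
    119  0.5891   +0.000  +0.022  +0.000  +0.000   +0.115  +0.053  +0.124  -0.053   +0.196  +0.053  -0.047  -0.005
    178  0.8812   +0.000  +0.022  +0.000  +0.000   +0.116  +0.052  +0.000  +0.000   +0.183  +0.050  +0.050  +0.034


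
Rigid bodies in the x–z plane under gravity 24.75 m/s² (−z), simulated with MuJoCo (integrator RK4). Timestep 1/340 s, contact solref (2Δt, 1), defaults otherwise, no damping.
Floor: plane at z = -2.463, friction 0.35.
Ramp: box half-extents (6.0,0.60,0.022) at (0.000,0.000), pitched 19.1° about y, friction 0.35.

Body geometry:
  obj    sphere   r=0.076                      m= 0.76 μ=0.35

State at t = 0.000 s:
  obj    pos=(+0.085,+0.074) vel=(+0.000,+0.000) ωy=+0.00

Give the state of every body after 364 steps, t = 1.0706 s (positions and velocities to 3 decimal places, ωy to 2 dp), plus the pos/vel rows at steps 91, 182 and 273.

State at t = 1.0706 s:
  obj    pos=(+3.218,-1.011) vel=(+5.852,-2.027) ωy=+81.48

Key-timestep trajectory:
   step    t(s)  obj.x    obj.z    obj.vx   obj.vz 
     91  0.2676   +0.281  +0.006  +1.463  -0.507
    182  0.5353   +0.868  -0.197  +2.926  -1.013
    273  0.8029   +1.847  -0.536  +4.389  -1.520


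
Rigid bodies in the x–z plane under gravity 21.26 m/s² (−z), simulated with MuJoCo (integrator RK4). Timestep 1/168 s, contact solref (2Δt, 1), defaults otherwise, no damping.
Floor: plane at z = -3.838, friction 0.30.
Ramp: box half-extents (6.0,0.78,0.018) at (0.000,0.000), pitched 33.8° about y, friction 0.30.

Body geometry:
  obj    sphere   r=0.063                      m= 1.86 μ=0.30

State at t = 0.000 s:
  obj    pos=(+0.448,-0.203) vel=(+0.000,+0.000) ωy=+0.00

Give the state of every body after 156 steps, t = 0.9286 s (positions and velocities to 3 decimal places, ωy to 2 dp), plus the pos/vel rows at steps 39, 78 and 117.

State at t = 0.9286 s:
  obj    pos=(+3.475,-2.229) vel=(+6.519,-4.364) ωy=+124.48

Key-timestep trajectory:
   step    t(s)  obj.x    obj.z    obj.vx   obj.vz 
     39  0.2321   +0.638  -0.329  +1.630  -1.091
     78  0.4643   +1.205  -0.709  +3.260  -2.182
    117  0.6964   +2.151  -1.342  +4.889  -3.273


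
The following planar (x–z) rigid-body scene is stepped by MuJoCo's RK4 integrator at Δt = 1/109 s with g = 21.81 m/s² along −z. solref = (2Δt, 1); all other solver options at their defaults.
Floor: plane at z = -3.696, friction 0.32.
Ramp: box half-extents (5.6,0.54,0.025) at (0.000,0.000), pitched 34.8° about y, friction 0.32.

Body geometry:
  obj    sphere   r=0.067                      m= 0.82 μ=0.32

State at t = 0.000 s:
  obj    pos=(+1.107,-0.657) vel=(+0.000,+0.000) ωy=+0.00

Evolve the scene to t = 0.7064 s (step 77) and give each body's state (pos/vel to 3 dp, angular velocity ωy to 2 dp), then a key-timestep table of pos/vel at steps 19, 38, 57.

State at t = 0.7064 s:
  obj    pos=(+2.929,-1.924) vel=(+5.158,-3.585) ωy=+93.69

Key-timestep trajectory:
   step    t(s)  obj.x    obj.z    obj.vx   obj.vz 
     19  0.1743   +1.218  -0.735  +1.273  -0.885
     38  0.3486   +1.551  -0.966  +2.546  -1.769
     57  0.5229   +2.106  -1.351  +3.818  -2.654


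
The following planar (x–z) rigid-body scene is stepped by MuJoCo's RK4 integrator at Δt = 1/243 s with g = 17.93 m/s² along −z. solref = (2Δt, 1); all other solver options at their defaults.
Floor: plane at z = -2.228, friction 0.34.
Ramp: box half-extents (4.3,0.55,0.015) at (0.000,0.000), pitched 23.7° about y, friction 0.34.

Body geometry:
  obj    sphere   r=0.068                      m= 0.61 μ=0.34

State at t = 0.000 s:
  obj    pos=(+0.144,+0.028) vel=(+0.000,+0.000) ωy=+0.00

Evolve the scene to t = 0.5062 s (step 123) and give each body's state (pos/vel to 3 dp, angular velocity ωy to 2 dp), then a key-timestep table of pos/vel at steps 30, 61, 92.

State at t = 0.5062 s:
  obj    pos=(+0.748,-0.238) vel=(+2.386,-1.047) ωy=+38.31

Key-timestep trajectory:
   step    t(s)  obj.x    obj.z    obj.vx   obj.vz 
     30  0.1235   +0.180  +0.012  +0.582  -0.256
     61  0.2510   +0.292  -0.038  +1.183  -0.519
     92  0.3786   +0.482  -0.121  +1.785  -0.783


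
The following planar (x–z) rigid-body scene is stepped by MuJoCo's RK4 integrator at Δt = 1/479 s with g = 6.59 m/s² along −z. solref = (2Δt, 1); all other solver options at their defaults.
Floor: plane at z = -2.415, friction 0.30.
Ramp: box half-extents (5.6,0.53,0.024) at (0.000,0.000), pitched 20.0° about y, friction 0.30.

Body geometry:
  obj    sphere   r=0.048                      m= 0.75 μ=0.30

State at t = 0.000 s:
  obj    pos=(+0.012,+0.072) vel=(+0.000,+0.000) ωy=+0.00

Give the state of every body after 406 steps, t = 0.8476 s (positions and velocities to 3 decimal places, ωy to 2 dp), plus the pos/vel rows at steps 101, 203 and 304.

State at t = 0.8476 s:
  obj    pos=(+0.556,-0.126) vel=(+1.282,-0.467) ωy=+28.43

Key-timestep trajectory:
   step    t(s)  obj.x    obj.z    obj.vx   obj.vz 
    101  0.2109   +0.046  +0.060  +0.319  -0.116
    203  0.4238   +0.148  +0.023  +0.641  -0.233
    304  0.6347   +0.317  -0.039  +0.960  -0.349


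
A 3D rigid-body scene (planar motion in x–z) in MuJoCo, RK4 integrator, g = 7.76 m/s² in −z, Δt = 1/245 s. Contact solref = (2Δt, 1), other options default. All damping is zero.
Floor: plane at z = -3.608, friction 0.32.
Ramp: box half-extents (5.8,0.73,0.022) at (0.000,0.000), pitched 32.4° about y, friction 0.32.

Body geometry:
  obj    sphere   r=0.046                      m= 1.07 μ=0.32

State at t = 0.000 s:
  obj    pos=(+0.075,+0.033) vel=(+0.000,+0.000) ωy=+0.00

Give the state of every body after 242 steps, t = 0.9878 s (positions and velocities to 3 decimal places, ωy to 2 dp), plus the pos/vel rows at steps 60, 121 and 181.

State at t = 0.9878 s:
  obj    pos=(+1.298,-0.743) vel=(+2.477,-1.572) ωy=+63.76

Key-timestep trajectory:
   step    t(s)  obj.x    obj.z    obj.vx   obj.vz 
     60  0.2449   +0.150  -0.015  +0.614  -0.390
    121  0.4939   +0.381  -0.161  +1.239  -0.786
    181  0.7388   +0.759  -0.401  +1.853  -1.176


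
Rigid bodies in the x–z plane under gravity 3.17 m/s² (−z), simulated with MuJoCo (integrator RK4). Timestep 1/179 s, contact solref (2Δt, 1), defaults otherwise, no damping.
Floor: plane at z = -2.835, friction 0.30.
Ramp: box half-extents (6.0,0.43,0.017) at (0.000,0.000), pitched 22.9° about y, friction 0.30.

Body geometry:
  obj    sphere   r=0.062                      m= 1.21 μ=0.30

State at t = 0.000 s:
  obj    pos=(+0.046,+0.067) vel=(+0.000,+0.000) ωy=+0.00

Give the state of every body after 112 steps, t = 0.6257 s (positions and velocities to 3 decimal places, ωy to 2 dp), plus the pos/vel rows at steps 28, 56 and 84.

State at t = 0.6257 s:
  obj    pos=(+0.205,-0.001) vel=(+0.508,-0.215) ωy=+8.89

Key-timestep trajectory:
   step    t(s)  obj.x    obj.z    obj.vx   obj.vz 
     28  0.1564   +0.056  +0.062  +0.127  -0.054
     56  0.3128   +0.086  +0.050  +0.254  -0.107
     84  0.4693   +0.135  +0.029  +0.381  -0.161


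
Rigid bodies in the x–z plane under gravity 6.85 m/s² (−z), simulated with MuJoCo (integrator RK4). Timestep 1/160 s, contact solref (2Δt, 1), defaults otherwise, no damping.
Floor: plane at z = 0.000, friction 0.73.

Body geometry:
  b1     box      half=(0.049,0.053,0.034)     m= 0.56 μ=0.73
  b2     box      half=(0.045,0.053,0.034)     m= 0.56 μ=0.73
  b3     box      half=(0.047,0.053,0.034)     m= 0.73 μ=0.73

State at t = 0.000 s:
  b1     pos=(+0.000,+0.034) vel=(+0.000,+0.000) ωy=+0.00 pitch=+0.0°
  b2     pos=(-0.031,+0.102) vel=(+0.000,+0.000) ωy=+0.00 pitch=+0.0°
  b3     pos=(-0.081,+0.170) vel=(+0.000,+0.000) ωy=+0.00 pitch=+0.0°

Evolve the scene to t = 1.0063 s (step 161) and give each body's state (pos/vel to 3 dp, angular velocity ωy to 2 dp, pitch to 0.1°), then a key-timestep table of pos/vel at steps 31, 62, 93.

State at t = 1.0063 s:
  b1     pos=(+0.000,+0.034) vel=(+0.000,+0.000) ωy=+0.00 pitch=+0.0°
  b2     pos=(-0.089,+0.045) vel=(+0.000,+0.000) ωy=+0.00 pitch=-90.0°
  b3     pos=(-0.273,+0.034) vel=(+0.000,+0.000) ωy=+0.00 pitch=+180.0°

Key-timestep trajectory:
   step    t(s)  b1.x    b1.z    b1.vx   b1.vz   b2.x    b2.z    b2.vx   b2.vz   b3.x    b3.z    b3.vx   b3.vz 
     31  0.1938   +0.000  +0.034  +0.001  +0.000   -0.038  +0.105  -0.087  +0.027   -0.101  +0.161  -0.225  -0.133
     62  0.3875   +0.000  +0.034  +0.000  +0.000   -0.075  +0.094  -0.271  -0.360   -0.167  +0.067  -0.382  -1.049
     93  0.5813   +0.000  +0.034  +0.000  +0.000   -0.088  +0.045  -0.059  -0.039   -0.240  +0.056  -0.333  -0.103


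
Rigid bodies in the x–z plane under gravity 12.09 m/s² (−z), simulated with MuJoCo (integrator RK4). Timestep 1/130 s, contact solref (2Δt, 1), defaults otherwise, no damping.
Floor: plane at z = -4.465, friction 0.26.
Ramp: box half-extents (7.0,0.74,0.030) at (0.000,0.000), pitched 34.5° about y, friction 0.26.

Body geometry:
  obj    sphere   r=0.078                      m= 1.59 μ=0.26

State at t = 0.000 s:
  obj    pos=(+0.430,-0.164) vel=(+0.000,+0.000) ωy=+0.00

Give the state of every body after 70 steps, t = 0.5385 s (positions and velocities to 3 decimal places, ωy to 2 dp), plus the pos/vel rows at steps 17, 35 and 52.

State at t = 0.5385 s:
  obj    pos=(+1.015,-0.566) vel=(+2.171,-1.492) ωy=+33.74

Key-timestep trajectory:
   step    t(s)  obj.x    obj.z    obj.vx   obj.vz 
     17  0.1308   +0.464  -0.188  +0.528  -0.362
     35  0.2692   +0.576  -0.265  +1.086  -0.746
     52  0.4000   +0.753  -0.386  +1.613  -1.108


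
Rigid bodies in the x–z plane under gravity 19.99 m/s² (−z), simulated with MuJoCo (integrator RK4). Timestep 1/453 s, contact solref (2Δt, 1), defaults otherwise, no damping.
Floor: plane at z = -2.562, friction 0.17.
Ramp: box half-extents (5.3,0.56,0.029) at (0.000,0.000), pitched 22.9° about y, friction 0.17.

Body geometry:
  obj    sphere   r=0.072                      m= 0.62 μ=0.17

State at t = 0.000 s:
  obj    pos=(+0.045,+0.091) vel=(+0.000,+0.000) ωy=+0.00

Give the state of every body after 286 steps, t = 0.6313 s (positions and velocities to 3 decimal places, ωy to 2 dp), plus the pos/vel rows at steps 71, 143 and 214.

State at t = 0.6313 s:
  obj    pos=(+1.065,-0.340) vel=(+3.232,-1.365) ωy=+48.71

Key-timestep trajectory:
   step    t(s)  obj.x    obj.z    obj.vx   obj.vz 
     71  0.1567   +0.108  +0.064  +0.802  -0.339
    143  0.3157   +0.300  -0.017  +1.616  -0.683
    214  0.4724   +0.616  -0.151  +2.418  -1.021


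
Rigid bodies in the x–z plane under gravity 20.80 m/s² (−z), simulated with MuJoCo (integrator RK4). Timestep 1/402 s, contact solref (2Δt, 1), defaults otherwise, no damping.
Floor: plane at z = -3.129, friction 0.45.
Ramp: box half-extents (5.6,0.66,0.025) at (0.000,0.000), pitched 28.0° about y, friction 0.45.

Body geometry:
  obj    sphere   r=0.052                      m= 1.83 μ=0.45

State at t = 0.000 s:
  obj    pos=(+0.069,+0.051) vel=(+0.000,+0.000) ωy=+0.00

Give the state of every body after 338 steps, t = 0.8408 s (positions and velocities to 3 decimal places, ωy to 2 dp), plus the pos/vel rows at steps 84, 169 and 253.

State at t = 0.8408 s:
  obj    pos=(+2.246,-1.107) vel=(+5.178,-2.753) ωy=+112.77

Key-timestep trajectory:
   step    t(s)  obj.x    obj.z    obj.vx   obj.vz 
     84  0.2090   +0.203  -0.021  +1.287  -0.684
    169  0.4204   +0.613  -0.239  +2.589  -1.377
    253  0.6294   +1.289  -0.598  +3.876  -2.061


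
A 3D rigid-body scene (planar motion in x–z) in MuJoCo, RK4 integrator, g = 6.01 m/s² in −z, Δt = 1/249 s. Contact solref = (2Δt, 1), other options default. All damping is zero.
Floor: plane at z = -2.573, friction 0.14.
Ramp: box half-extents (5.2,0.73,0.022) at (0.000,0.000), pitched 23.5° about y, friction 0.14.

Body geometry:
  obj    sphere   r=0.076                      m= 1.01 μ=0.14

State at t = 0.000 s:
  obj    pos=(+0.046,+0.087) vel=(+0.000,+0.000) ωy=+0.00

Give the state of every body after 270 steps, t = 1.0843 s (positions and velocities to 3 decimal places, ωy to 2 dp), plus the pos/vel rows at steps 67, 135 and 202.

State at t = 1.0843 s:
  obj    pos=(+0.969,-0.314) vel=(+1.702,-0.740) ωy=+24.42

Key-timestep trajectory:
   step    t(s)  obj.x    obj.z    obj.vx   obj.vz 
     67  0.2691   +0.103  +0.062  +0.423  -0.184
    135  0.5422   +0.277  -0.013  +0.851  -0.370
    202  0.8112   +0.563  -0.138  +1.274  -0.554


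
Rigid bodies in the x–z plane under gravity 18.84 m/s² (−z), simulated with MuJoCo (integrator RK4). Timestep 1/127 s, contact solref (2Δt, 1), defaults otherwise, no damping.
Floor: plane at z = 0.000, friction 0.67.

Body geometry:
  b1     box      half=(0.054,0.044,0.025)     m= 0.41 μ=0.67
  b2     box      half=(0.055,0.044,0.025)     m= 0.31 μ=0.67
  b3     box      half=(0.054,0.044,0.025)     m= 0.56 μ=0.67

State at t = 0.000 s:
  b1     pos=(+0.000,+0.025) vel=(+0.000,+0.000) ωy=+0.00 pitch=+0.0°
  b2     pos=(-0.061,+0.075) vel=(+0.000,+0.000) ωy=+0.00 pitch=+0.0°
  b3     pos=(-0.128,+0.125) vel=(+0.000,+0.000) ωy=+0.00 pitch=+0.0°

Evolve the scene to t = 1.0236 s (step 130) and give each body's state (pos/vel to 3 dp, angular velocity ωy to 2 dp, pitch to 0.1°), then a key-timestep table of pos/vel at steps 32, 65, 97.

State at t = 1.0236 s:
  b1     pos=(+0.001,+0.025) vel=(+0.001,+0.000) ωy=+0.00 pitch=+0.0°
  b2     pos=(-0.077,+0.059) vel=(+0.001,+0.000) ωy=+0.02 pitch=-54.7°
  b3     pos=(-0.159,+0.053) vel=(-0.001,-0.001) ωy=+0.02 pitch=-38.5°

Key-timestep trajectory:
   step    t(s)  b1.x    b1.z    b1.vx   b1.vz   b2.x    b2.z    b2.vx   b2.vz   b3.x    b3.z    b3.vx   b3.vz 
     32  0.2520   +0.000  +0.025  +0.004  -0.001   -0.076  +0.059  -0.031  +0.003   -0.158  +0.053  -0.016  +0.002
     65  0.5118   +0.001  +0.025  +0.001  +0.000   -0.077  +0.059  +0.001  +0.000   -0.159  +0.053  -0.001  -0.001
     97  0.7638   +0.001  +0.025  +0.001  +0.000   -0.077  +0.059  +0.001  +0.000   -0.159  +0.053  -0.001  -0.001


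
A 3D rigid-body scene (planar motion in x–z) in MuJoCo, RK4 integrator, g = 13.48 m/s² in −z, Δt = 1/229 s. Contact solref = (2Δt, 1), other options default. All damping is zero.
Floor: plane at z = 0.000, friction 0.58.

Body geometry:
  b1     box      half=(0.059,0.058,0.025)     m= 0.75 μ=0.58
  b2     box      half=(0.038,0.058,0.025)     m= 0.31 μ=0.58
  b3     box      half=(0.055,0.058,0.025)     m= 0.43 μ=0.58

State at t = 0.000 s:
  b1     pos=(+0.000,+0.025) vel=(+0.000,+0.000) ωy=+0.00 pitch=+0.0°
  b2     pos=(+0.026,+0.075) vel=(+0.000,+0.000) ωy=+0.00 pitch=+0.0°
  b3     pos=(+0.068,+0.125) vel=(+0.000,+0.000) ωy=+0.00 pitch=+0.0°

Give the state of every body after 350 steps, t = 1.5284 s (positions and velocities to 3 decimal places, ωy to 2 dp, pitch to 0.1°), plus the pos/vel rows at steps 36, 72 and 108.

State at t = 1.5284 s:
  b1     pos=(+0.000,+0.025) vel=(+0.000,+0.000) ωy=+0.00 pitch=+0.0°
  b2     pos=(+0.025,+0.075) vel=(+0.000,+0.000) ωy=+0.00 pitch=+0.0°
  b3     pos=(+0.092,+0.055) vel=(+0.000,+0.000) ωy=+0.00 pitch=+90.0°

Key-timestep trajectory:
   step    t(s)  b1.x    b1.z    b1.vx   b1.vz   b2.x    b2.z    b2.vx   b2.vz   b3.x    b3.z    b3.vx   b3.vz 
     36  0.1572   +0.000  +0.025  +0.000  +0.000   +0.026  +0.075  +0.000  +0.000   +0.080  +0.120  +0.177  -0.131
     72  0.3144   +0.000  +0.025  +0.000  +0.000   +0.026  +0.075  +0.000  +0.000   +0.104  +0.059  -0.025  +0.011
    108  0.4716   +0.000  +0.025  +0.000  +0.000   +0.025  +0.075  -0.001  +0.002   +0.093  +0.055  +0.051  +0.036


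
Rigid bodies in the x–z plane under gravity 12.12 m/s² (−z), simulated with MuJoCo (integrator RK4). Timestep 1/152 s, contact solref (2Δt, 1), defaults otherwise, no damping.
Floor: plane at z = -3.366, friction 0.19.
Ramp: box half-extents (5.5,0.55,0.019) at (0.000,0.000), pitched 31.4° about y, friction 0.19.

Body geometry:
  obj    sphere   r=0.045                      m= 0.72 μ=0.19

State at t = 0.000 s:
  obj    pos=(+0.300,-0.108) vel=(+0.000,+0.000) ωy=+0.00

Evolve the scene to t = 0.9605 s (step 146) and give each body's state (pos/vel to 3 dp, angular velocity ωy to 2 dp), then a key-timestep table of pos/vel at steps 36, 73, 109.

State at t = 0.9605 s:
  obj    pos=(+2.076,-1.192) vel=(+3.698,-2.258) ωy=+96.23

Key-timestep trajectory:
   step    t(s)  obj.x    obj.z    obj.vx   obj.vz 
     36  0.2368   +0.408  -0.174  +0.912  -0.557
     73  0.4803   +0.744  -0.379  +1.849  -1.129
    109  0.7171   +1.290  -0.713  +2.761  -1.685


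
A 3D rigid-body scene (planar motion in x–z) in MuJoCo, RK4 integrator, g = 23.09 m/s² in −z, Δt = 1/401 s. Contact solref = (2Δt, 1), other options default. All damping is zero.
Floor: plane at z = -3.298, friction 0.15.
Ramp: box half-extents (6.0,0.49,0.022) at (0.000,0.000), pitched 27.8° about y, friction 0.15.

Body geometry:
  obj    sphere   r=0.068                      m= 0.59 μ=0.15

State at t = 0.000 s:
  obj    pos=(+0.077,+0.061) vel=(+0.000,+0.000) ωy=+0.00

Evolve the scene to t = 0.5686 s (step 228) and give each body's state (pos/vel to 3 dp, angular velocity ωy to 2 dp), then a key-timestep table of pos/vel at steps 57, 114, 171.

State at t = 0.5686 s:
  obj    pos=(+1.180,-0.520) vel=(+3.877,-2.044) ωy=+63.97

Key-timestep trajectory:
   step    t(s)  obj.x    obj.z    obj.vx   obj.vz 
     57  0.1421   +0.146  +0.025  +0.972  -0.508
    114  0.2843   +0.353  -0.084  +1.941  -1.018
    171  0.4264   +0.697  -0.266  +2.907  -1.537


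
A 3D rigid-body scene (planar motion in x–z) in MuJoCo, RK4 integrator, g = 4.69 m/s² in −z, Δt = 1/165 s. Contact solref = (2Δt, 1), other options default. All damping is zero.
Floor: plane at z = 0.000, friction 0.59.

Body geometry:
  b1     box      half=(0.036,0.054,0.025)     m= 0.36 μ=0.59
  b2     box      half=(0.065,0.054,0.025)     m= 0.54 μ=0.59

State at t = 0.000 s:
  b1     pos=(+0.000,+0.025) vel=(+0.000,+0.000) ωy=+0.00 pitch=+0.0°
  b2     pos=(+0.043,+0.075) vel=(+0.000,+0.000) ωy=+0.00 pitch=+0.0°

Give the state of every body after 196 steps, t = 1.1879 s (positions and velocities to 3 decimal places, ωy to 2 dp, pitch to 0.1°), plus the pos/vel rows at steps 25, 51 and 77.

State at t = 1.1879 s:
  b1     pos=(-0.001,+0.025) vel=(+0.000,+0.000) ωy=+0.00 pitch=+0.0°
  b2     pos=(+0.058,+0.063) vel=(+0.000,+0.000) ωy=-0.01 pitch=+43.4°

Key-timestep trajectory:
   step    t(s)  b1.x    b1.z    b1.vx   b1.vz   b2.x    b2.z    b2.vx   b2.vz 
     25  0.1515   +0.000  +0.025  +0.000  +0.000   +0.047  +0.073  +0.061  -0.029
     51  0.3091   +0.000  +0.025  +0.000  +0.000   +0.061  +0.064  +0.071  +0.071
     77  0.4667   +0.000  +0.025  +0.000  +0.000   +0.060  +0.064  -0.098  -0.044


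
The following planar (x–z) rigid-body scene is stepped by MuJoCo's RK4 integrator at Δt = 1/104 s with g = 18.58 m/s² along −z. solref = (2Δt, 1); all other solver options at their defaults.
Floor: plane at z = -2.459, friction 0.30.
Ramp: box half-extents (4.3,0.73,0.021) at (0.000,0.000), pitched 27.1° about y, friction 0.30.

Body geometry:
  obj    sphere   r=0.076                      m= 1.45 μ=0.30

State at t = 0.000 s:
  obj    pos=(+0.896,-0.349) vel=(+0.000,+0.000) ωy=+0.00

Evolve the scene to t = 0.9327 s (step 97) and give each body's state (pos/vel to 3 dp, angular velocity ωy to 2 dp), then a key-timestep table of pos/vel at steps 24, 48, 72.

State at t = 0.9327 s:
  obj    pos=(+3.237,-1.547) vel=(+5.019,-2.568) ωy=+74.17

Key-timestep trajectory:
   step    t(s)  obj.x    obj.z    obj.vx   obj.vz 
     24  0.2308   +1.039  -0.423  +1.242  -0.636
     48  0.4615   +1.469  -0.643  +2.484  -1.271
     72  0.6923   +2.186  -1.010  +3.726  -1.907


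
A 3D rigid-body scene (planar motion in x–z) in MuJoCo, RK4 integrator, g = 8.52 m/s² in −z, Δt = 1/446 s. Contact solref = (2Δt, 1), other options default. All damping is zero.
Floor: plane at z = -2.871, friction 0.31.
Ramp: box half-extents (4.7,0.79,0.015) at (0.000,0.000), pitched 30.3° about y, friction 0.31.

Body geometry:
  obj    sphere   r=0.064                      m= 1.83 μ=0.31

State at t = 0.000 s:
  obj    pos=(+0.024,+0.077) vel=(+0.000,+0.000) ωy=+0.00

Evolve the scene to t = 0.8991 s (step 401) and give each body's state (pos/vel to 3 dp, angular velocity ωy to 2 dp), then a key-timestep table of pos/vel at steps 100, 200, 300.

State at t = 0.8991 s:
  obj    pos=(+1.096,-0.549) vel=(+2.384,-1.393) ωy=+43.13

Key-timestep trajectory:
   step    t(s)  obj.x    obj.z    obj.vx   obj.vz 
    100  0.2242   +0.091  +0.038  +0.594  -0.347
    200  0.4484   +0.291  -0.078  +1.189  -0.695
    300  0.6726   +0.624  -0.273  +1.783  -1.042


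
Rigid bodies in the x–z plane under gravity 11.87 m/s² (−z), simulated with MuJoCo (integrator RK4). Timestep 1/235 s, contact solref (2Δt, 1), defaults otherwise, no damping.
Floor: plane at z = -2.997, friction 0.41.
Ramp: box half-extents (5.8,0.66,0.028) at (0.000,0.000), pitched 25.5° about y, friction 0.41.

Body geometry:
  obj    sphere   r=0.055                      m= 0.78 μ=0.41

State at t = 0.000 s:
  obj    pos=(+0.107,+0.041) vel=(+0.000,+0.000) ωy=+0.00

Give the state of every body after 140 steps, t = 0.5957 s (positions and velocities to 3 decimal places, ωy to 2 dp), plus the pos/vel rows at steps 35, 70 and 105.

State at t = 0.5957 s:
  obj    pos=(+0.692,-0.238) vel=(+1.963,-0.936) ωy=+39.53

Key-timestep trajectory:
   step    t(s)  obj.x    obj.z    obj.vx   obj.vz 
     35  0.1489   +0.144  +0.023  +0.491  -0.234
     70  0.2979   +0.253  -0.029  +0.981  -0.468
    105  0.4468   +0.436  -0.116  +1.472  -0.702


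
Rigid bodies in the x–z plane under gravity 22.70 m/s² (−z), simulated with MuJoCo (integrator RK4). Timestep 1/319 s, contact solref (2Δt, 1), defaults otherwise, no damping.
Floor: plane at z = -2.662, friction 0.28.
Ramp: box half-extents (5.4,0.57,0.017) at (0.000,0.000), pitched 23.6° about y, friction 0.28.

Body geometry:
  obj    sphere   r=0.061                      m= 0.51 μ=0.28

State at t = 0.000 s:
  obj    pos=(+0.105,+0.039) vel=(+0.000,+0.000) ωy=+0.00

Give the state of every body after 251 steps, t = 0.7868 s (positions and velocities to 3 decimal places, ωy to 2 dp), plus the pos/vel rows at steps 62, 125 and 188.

State at t = 0.7868 s:
  obj    pos=(+1.947,-0.765) vel=(+4.681,-2.045) ωy=+83.72

Key-timestep trajectory:
   step    t(s)  obj.x    obj.z    obj.vx   obj.vz 
     62  0.1944   +0.217  -0.010  +1.156  -0.505
    125  0.3918   +0.562  -0.160  +2.331  -1.018
    188  0.5893   +1.138  -0.412  +3.506  -1.532


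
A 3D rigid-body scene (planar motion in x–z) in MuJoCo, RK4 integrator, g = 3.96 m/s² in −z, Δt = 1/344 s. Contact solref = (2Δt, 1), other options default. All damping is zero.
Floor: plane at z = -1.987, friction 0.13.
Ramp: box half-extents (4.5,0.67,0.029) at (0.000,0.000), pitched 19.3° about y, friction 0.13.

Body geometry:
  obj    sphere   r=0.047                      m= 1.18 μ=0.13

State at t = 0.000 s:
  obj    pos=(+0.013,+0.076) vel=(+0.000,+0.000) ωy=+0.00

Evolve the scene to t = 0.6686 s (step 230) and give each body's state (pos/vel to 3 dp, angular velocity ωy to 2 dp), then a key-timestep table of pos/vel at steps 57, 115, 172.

State at t = 0.6686 s:
  obj    pos=(+0.210,+0.007) vel=(+0.590,-0.207) ωy=+13.30

Key-timestep trajectory:
   step    t(s)  obj.x    obj.z    obj.vx   obj.vz 
     57  0.1657   +0.025  +0.072  +0.146  -0.051
    115  0.3343   +0.062  +0.059  +0.295  -0.103
    172  0.5000   +0.123  +0.037  +0.441  -0.155


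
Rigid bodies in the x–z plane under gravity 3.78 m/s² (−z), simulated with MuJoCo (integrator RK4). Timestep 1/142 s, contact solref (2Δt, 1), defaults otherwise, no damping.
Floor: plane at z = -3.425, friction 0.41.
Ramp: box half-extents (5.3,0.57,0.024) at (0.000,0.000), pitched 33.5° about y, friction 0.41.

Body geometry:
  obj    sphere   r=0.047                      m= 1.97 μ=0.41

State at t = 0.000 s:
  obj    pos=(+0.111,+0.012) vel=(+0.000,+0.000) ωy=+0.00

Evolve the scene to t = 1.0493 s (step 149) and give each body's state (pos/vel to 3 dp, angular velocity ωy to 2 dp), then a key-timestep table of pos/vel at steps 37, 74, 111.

State at t = 1.0493 s:
  obj    pos=(+0.795,-0.441) vel=(+1.304,-0.863) ωy=+33.26

Key-timestep trajectory:
   step    t(s)  obj.x    obj.z    obj.vx   obj.vz 
     37  0.2606   +0.153  -0.016  +0.324  -0.214
     74  0.5211   +0.280  -0.100  +0.648  -0.429
    111  0.7817   +0.491  -0.240  +0.971  -0.643


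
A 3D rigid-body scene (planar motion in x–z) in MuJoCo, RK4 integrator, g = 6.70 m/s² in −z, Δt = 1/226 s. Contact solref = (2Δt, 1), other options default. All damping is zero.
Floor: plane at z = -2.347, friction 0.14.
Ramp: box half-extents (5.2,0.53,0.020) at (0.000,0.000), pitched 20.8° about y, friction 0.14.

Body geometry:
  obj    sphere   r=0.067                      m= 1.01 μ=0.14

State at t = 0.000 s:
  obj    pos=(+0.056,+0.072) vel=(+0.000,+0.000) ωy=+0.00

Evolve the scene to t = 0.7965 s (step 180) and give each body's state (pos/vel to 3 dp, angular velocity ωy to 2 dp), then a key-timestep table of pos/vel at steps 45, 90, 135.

State at t = 0.7965 s:
  obj    pos=(+0.560,-0.120) vel=(+1.265,-0.481) ωy=+20.20

Key-timestep trajectory:
   step    t(s)  obj.x    obj.z    obj.vx   obj.vz 
     45  0.1991   +0.087  +0.060  +0.316  -0.120
     90  0.3982   +0.182  +0.024  +0.633  -0.240
    135  0.5973   +0.339  -0.036  +0.949  -0.361


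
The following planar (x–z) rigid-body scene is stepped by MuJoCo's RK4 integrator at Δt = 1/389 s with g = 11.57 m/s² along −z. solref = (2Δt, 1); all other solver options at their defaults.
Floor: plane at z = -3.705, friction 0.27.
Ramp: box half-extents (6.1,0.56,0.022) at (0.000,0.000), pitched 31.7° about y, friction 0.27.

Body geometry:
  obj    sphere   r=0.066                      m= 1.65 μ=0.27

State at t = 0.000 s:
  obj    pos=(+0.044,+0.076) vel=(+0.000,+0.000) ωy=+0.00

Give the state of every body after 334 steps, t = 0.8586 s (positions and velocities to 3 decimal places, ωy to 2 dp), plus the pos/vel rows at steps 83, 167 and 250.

State at t = 0.8586 s:
  obj    pos=(+1.406,-0.765) vel=(+3.173,-1.959) ωy=+56.49

Key-timestep trajectory:
   step    t(s)  obj.x    obj.z    obj.vx   obj.vz 
     83  0.2134   +0.128  +0.024  +0.789  -0.487
    167  0.4293   +0.385  -0.134  +1.586  -0.980
    250  0.6427   +0.807  -0.395  +2.375  -1.467


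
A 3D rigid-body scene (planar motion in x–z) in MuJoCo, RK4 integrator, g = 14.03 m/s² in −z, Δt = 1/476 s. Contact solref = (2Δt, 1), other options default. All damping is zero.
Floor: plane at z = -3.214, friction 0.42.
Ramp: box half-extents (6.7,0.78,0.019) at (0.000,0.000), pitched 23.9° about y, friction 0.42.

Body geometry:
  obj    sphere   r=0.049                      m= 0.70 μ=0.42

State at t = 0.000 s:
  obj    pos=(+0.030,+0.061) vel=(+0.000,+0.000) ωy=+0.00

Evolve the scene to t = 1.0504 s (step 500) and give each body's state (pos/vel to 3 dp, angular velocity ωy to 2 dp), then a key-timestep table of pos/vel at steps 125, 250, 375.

State at t = 1.0504 s:
  obj    pos=(+2.078,-0.846) vel=(+3.899,-1.728) ωy=+87.03

Key-timestep trajectory:
   step    t(s)  obj.x    obj.z    obj.vx   obj.vz 
    125  0.2626   +0.158  +0.004  +0.975  -0.432
    250  0.5252   +0.542  -0.166  +1.950  -0.864
    375  0.7878   +1.182  -0.449  +2.924  -1.296


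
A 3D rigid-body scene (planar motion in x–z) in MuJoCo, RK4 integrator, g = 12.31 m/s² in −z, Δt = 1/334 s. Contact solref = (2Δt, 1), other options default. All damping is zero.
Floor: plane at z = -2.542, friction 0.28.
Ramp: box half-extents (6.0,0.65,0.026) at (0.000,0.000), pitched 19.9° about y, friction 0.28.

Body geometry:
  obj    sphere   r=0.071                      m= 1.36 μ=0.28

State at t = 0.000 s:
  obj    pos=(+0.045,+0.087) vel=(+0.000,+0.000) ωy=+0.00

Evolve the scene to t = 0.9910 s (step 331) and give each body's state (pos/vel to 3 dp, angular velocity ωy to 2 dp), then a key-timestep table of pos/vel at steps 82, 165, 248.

State at t = 0.9910 s:
  obj    pos=(+1.427,-0.413) vel=(+2.789,-1.010) ωy=+41.77

Key-timestep trajectory:
   step    t(s)  obj.x    obj.z    obj.vx   obj.vz 
     82  0.2455   +0.130  +0.056  +0.691  -0.250
    165  0.4940   +0.388  -0.037  +1.390  -0.503
    248  0.7425   +0.821  -0.194  +2.090  -0.756


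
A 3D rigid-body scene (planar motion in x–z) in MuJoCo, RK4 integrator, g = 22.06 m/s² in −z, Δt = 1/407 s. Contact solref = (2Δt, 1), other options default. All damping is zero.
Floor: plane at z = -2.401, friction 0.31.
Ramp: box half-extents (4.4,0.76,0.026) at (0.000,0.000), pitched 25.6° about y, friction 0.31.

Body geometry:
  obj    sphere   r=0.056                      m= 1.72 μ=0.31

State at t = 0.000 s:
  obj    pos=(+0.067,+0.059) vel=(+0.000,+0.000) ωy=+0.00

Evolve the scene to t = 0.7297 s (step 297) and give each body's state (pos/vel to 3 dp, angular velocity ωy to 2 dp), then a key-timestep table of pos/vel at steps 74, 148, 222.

State at t = 0.7297 s:
  obj    pos=(+1.702,-0.724) vel=(+4.481,-2.147) ωy=+88.71

Key-timestep trajectory:
   step    t(s)  obj.x    obj.z    obj.vx   obj.vz 
     74  0.1818   +0.168  +0.010  +1.117  -0.535
    148  0.3636   +0.473  -0.136  +2.233  -1.070
    222  0.5455   +0.980  -0.379  +3.349  -1.605


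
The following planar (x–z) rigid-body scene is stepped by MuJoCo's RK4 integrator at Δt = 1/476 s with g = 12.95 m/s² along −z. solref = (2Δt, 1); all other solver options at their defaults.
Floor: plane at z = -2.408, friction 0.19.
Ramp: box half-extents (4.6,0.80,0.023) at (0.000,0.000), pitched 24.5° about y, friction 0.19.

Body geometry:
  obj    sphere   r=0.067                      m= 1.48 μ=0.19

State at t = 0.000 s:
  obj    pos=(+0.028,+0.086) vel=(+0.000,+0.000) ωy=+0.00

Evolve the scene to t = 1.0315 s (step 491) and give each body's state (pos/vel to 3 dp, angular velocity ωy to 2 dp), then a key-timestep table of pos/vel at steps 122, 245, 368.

State at t = 1.0315 s:
  obj    pos=(+1.885,-0.760) vel=(+3.601,-1.641) ωy=+59.05

Key-timestep trajectory:
   step    t(s)  obj.x    obj.z    obj.vx   obj.vz 
    122  0.2563   +0.143  +0.034  +0.895  -0.408
    245  0.5147   +0.490  -0.125  +1.797  -0.819
    368  0.7731   +1.071  -0.389  +2.699  -1.230


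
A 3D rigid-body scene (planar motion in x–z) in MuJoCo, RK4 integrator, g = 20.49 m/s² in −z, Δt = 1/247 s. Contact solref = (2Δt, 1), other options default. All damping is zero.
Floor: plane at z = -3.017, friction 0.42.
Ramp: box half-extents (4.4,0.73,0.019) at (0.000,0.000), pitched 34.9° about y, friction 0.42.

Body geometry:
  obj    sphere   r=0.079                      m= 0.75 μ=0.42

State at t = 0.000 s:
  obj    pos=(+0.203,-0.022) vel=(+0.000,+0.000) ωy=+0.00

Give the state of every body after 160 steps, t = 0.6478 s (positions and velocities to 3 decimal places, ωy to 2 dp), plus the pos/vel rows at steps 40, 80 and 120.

State at t = 0.6478 s:
  obj    pos=(+1.644,-1.027) vel=(+4.449,-3.104) ωy=+68.65

Key-timestep trajectory:
   step    t(s)  obj.x    obj.z    obj.vx   obj.vz 
     40  0.1619   +0.293  -0.085  +1.112  -0.776
     80  0.3239   +0.563  -0.273  +2.225  -1.552
    120  0.4858   +1.014  -0.588  +3.337  -2.328


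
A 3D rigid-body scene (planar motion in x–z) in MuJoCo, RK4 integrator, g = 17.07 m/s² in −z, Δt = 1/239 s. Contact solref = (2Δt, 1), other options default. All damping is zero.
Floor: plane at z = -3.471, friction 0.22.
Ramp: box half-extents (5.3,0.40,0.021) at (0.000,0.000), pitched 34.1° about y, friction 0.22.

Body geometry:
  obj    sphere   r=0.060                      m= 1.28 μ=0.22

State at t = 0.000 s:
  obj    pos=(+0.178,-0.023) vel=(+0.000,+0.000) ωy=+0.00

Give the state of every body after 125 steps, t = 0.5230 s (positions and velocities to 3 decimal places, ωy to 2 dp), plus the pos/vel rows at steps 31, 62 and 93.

State at t = 0.5230 s:
  obj    pos=(+0.953,-0.547) vel=(+2.961,-2.005) ωy=+59.56

Key-timestep trajectory:
   step    t(s)  obj.x    obj.z    obj.vx   obj.vz 
     31  0.1297   +0.226  -0.055  +0.735  -0.497
     62  0.2594   +0.369  -0.152  +1.469  -0.995
     93  0.3891   +0.607  -0.313  +2.203  -1.492


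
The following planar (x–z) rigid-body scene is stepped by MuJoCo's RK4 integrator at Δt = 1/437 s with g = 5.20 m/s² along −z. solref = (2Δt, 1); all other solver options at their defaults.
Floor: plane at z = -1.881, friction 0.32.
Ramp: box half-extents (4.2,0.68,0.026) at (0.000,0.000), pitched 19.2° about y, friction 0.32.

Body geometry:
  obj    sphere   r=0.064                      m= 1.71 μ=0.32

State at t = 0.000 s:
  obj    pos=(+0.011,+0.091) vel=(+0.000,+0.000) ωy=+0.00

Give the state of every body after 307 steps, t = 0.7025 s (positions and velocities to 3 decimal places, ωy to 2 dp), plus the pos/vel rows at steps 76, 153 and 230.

State at t = 0.7025 s:
  obj    pos=(+0.296,-0.008) vel=(+0.810,-0.282) ωy=+13.41

Key-timestep trajectory:
   step    t(s)  obj.x    obj.z    obj.vx   obj.vz 
     76  0.1739   +0.029  +0.085  +0.201  -0.070
    153  0.3501   +0.082  +0.067  +0.404  -0.141
    230  0.5263   +0.171  +0.036  +0.607  -0.211


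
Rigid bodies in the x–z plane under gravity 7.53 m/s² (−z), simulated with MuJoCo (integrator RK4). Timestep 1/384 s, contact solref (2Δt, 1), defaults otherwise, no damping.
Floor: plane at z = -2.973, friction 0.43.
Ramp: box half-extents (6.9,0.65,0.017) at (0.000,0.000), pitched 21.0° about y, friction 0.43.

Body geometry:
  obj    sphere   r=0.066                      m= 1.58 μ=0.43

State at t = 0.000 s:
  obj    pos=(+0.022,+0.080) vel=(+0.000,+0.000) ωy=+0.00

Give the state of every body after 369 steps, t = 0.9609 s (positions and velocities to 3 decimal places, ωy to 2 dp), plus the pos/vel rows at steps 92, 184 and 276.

State at t = 0.9609 s:
  obj    pos=(+0.853,-0.239) vel=(+1.729,-0.664) ωy=+28.06

Key-timestep trajectory:
   step    t(s)  obj.x    obj.z    obj.vx   obj.vz 
     92  0.2396   +0.074  +0.061  +0.431  -0.166
    184  0.4792   +0.229  +0.001  +0.862  -0.331
    276  0.7188   +0.487  -0.098  +1.293  -0.496
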